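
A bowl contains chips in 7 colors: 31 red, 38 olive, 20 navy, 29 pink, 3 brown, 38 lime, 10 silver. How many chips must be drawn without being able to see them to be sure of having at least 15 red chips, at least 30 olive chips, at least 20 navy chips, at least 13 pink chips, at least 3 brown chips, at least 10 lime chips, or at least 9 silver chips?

The worst case stops just short of every target: 14 red, 29 olive, 19 navy, 12 pink, 2 brown, 9 lime, 8 silver — 14 + 29 + 19 + 12 + 2 + 9 + 8 = 93 chips.
One more chip must push some color to its target, so 93 + 1 = 94.

94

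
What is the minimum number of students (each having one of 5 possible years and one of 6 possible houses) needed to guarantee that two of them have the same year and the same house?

There are 5 × 6 = 30 (year, house) combinations acting as pigeonholes.
With 30 students we could place one in each, avoiding any repeat.
One more forces some (year, house) pair to hold 2, so 30 + 1 = 31.

31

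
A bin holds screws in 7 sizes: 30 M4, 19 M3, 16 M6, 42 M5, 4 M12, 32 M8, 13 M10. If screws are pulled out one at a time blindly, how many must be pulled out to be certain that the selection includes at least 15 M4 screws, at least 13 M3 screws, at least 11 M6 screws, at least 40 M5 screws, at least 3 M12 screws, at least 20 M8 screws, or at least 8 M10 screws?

The worst case stops just short of every target: 14 M4, 12 M3, 10 M6, 39 M5, 2 M12, 19 M8, 7 M10 — 14 + 12 + 10 + 39 + 2 + 19 + 7 = 103 screws.
One more screw must push some size to its target, so 103 + 1 = 104.

104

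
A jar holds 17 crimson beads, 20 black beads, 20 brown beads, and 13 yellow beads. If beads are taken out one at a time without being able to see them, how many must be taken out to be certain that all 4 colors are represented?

58

The hardest color to obtain is yellow: we could draw every other bead first — 70 − 13 = 57 beads — without a single yellow one.
The next draw must be yellow, so 57 + 1 = 58.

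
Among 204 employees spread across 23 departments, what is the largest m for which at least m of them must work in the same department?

If each of the 23 departments held at most 8, the total would be at most 23 × 8 = 184 < 204, a contradiction.
So at least one holds ⌈204/23⌉ = 9.

9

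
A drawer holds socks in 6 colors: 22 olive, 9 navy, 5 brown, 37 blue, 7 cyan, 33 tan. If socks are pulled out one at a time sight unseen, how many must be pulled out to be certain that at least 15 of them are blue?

91

To avoid blue socks as long as possible, exhaust the other 5 colors first.
The worst case draws every non-blue sock first: 22 + 9 + 5 + 7 + 33 = 76.
The next 15 draws are then forced to be blue, giving 76 + 15 = 91.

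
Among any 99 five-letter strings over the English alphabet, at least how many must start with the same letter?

4

There are 26 possible first letters, which serve as the pigeonholes.
If each of the 26 possible first letters held at most 3, the total would be at most 26 × 3 = 78 < 99, a contradiction.
So at least one holds ⌈99/26⌉ = 4.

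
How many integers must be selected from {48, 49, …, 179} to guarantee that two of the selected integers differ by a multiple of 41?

42

Use the pigeonhole principle on residue classes: group the integers by remainder mod 41; there are 41 residue classes, each nonempty in this range.
Choosing one from each class (41 integers) avoids any shared remainder.
One more choice must repeat a class, so two differ by a multiple of 41. Hence 41 + 1 = 42.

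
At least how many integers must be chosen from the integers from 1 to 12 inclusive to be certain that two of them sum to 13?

7

Partition {1, …, 12} into 6 pairs: {1,12}, {2,11}, …, {6,7}.
Choosing 6 integers — say the integers 1 through 6 — takes one from each pair and avoids the property.
Choosing 7 forces two into the same pair by pigeonhole, and those sum to 13. So 7.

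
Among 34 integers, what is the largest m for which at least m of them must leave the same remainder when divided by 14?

The 34 integers fall into 14 residue classes modulo 14.
If each of the 14 residue classes modulo 14 held at most 2, the total would be at most 14 × 2 = 28 < 34, a contradiction.
So at least one holds ⌈34/14⌉ = 3.

3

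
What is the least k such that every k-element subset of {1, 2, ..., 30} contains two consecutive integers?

Partition {1, …, 30} into 15 pairs: {1,2}, {3,4}, …, {29,30}.
Choosing 15 integers — say the 15 even numbers 2, 4, …, 30 — takes one from each pair and avoids the property.
Choosing 16 forces two into the same pair by pigeonhole, and those are consecutive. So 16.

16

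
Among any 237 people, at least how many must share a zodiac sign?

20

There are 12 zodiac signs, which serve as the pigeonholes.
If each of the 12 zodiac signs held at most 19, the total would be at most 12 × 19 = 228 < 237, a contradiction.
So at least one holds ⌈237/12⌉ = 20.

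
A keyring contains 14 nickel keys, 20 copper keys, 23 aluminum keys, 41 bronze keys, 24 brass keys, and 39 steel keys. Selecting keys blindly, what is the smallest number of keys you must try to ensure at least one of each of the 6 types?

The hardest type to obtain is nickel: we could draw every other key first — 161 − 14 = 147 keys — without a single nickel one.
The next draw must be nickel, so 147 + 1 = 148.

148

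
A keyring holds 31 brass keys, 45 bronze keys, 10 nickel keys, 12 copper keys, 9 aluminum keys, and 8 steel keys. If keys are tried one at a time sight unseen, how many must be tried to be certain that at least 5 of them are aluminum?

111

The worst case draws every non-aluminum key first: 31 + 45 + 10 + 12 + 8 = 106.
The next 5 draws are then forced to be aluminum, giving 106 + 5 = 111.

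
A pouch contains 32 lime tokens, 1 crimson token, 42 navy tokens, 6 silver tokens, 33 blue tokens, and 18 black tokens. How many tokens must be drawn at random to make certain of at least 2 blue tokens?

101

To avoid blue tokens as long as possible, exhaust the other 5 colors first.
The worst case draws every non-blue token first: 32 + 1 + 42 + 6 + 18 = 99.
The next 2 draws are then forced to be blue, giving 99 + 2 = 101.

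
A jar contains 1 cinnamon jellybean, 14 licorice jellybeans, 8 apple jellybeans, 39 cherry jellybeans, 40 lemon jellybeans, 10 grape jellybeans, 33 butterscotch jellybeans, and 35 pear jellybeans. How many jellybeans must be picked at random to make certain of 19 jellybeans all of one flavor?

Treat the 8 flavors as pigeonholes.
In the worst case we take at most 18 of each flavor, but all 1 cinnamon, all 14 licorice, all 8 apple, and all 10 grape (fewer than 18), giving 1 + 14 + 8 + 18 + 18 + 10 + 18 + 18 = 105.
One more jellybean then forces some flavor to 19, so 105 + 1 = 106.

106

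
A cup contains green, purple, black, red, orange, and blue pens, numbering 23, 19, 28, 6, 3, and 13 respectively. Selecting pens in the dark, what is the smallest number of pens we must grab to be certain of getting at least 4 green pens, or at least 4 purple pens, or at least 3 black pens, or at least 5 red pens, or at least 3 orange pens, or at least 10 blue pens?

24

The worst case stops just short of every target: 3 green, 3 purple, 2 black, 4 red, 2 orange, 9 blue — 3 + 3 + 2 + 4 + 2 + 9 = 23 pens.
One more pen must push some ink color to its target, so 23 + 1 = 24.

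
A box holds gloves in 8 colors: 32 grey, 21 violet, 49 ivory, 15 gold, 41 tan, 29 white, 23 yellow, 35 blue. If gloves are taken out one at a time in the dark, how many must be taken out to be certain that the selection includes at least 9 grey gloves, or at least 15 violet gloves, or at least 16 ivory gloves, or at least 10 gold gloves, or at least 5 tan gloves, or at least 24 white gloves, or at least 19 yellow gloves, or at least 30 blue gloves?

Each of the 8 colors has its own threshold; avoid all of them simultaneously.
The worst case stops just short of every target: 8 grey, 14 violet, 15 ivory, 9 gold, 4 tan, 23 white, 18 yellow, 29 blue — 8 + 14 + 15 + 9 + 4 + 23 + 18 + 29 = 120 gloves.
One more glove must push some color to its target, so 120 + 1 = 121.

121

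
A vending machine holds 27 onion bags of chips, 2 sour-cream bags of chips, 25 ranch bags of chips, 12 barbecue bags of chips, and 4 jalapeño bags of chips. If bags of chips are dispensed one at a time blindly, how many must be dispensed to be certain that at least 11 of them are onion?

54

The worst case draws every non-onion bag of chips first: 2 + 25 + 12 + 4 = 43.
The next 11 draws are then forced to be onion, giving 43 + 11 = 54.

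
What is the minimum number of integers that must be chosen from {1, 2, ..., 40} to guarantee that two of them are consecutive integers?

21

Partition {1, …, 40} into 20 pairs: {1,2}, {3,4}, …, {39,40}.
Choosing 20 integers — say the 20 even numbers 2, 4, …, 40 — takes one from each pair and avoids the property.
Choosing 21 forces two into the same pair by pigeonhole, and those are consecutive. So 21.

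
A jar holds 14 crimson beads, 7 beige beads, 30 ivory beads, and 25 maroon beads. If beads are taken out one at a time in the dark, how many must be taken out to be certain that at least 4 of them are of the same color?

13

The worst case takes 3 beads of each color without reaching 4 of any: 4 × 3 = 12.
The next bead must bring some color to 4, so 12 + 1 = 13.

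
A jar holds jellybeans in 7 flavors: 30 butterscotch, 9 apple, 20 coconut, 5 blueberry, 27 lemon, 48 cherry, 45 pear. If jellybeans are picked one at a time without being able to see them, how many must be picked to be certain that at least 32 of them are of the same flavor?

154

In the worst case we take at most 31 of each flavor, but all 30 butterscotch, all 9 apple, all 20 coconut, all 5 blueberry, and all 27 lemon (fewer than 31), giving 30 + 9 + 20 + 5 + 27 + 31 + 31 = 153.
One more jellybean then forces some flavor to 32, so 153 + 1 = 154.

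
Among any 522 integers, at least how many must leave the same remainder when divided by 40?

If each of the 40 residue classes modulo 40 held at most 13, the total would be at most 40 × 13 = 520 < 522, a contradiction.
So at least one holds ⌈522/40⌉ = 14.

14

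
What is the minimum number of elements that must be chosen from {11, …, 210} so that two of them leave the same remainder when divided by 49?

50

Use the pigeonhole principle on residue classes: group the integers by remainder mod 49; there are 49 residue classes, each nonempty in this range.
Choosing one from each class (49 integers) avoids any shared remainder.
One more choice must repeat a class, so two differ by a multiple of 49. Hence 49 + 1 = 50.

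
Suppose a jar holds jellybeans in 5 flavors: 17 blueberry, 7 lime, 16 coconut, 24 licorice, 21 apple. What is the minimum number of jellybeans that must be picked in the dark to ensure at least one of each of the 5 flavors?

79

The hardest flavor to obtain is lime: we could draw every other jellybean first — 85 − 7 = 78 jellybeans — without a single lime one.
The next draw must be lime, so 78 + 1 = 79.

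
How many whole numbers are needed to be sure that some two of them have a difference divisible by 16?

17

Two integers differ by a multiple of 16 exactly when they share a remainder mod 16.
There are 16 residue classes mod 16, so 16 integers can all lie in distinct classes.
One more integer must repeat a residue, giving a difference divisible by 16. So n = 16 + 1 = 17.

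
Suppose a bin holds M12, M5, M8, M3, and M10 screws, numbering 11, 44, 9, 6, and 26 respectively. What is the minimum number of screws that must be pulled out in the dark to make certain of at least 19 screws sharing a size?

In the worst case we take at most 18 of each size, but all 11 M12, all 9 M8, and all 6 M3 (fewer than 18), giving 11 + 18 + 9 + 6 + 18 = 62.
One more screw then forces some size to 19, so 62 + 1 = 63.

63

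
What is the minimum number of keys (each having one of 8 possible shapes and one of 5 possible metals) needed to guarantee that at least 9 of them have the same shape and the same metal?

There are 8 × 5 = 40 (shape, metal) combinations acting as pigeonholes.
With 40 × 8 = 320 keys we could place exactly 8 in each, with no (shape, metal) pair reaching 9.
One more forces some (shape, metal) pair to hold 9, so 320 + 1 = 321.

321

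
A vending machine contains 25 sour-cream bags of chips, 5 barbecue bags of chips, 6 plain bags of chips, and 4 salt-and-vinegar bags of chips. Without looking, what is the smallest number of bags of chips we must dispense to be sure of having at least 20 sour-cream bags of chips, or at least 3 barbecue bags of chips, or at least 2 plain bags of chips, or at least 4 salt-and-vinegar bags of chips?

Each of the 4 flavors has its own threshold; avoid all of them simultaneously.
The worst case stops just short of every target: 19 sour-cream, 2 barbecue, 1 plain, 3 salt-and-vinegar — 19 + 2 + 1 + 3 = 25 bags of chips.
One more bag of chips must push some flavor to its target, so 25 + 1 = 26.

26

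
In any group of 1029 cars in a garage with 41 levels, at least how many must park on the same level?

26

The 1029 cars fall into 41 levels.
If each of the 41 levels held at most 25, the total would be at most 41 × 25 = 1025 < 1029, a contradiction.
So at least one holds ⌈1029/41⌉ = 26.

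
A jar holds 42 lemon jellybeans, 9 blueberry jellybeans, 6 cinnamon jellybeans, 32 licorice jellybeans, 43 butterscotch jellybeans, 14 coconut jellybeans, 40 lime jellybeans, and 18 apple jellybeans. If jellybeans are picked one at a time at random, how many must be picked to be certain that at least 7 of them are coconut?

The worst case draws every non-coconut jellybean first: 42 + 9 + 6 + 32 + 43 + 40 + 18 = 190.
The next 7 draws are then forced to be coconut, giving 190 + 7 = 197.

197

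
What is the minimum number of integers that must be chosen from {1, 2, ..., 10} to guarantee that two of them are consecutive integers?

6

Partition {1, …, 10} into 5 pairs: {1,2}, {3,4}, …, {9,10}.
Choosing 5 integers — say the 5 even numbers 2, 4, …, 10 — takes one from each pair and avoids the property.
Choosing 6 forces two into the same pair by pigeonhole, and those are consecutive. So 6.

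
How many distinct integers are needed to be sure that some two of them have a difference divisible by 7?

Two integers differ by a multiple of 7 exactly when they share a remainder mod 7.
There are 7 residue classes mod 7, so 7 integers can all lie in distinct classes.
One more integer must repeat a residue, giving a difference divisible by 7. So n = 7 + 1 = 8.

8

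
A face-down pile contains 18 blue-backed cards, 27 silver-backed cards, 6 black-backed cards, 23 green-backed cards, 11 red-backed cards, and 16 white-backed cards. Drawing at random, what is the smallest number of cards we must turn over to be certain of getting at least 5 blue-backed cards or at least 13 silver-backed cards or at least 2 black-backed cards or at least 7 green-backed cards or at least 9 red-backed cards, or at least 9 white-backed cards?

40

The worst case stops just short of every target: 4 blue-backed, 12 silver-backed, 1 black-backed, 6 green-backed, 8 red-backed, 8 white-backed — 4 + 12 + 1 + 6 + 8 + 8 = 39 cards.
One more card must push some back color to its target, so 39 + 1 = 40.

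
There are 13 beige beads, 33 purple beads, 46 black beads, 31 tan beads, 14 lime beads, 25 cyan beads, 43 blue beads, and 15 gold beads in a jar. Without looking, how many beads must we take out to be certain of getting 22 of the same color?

Treat the 8 colors as pigeonholes.
In the worst case we take at most 21 of each color, but all 13 beige, all 14 lime, and all 15 gold (fewer than 21), giving 13 + 21 + 21 + 21 + 14 + 21 + 21 + 15 = 147.
One more bead then forces some color to 22, so 147 + 1 = 148.

148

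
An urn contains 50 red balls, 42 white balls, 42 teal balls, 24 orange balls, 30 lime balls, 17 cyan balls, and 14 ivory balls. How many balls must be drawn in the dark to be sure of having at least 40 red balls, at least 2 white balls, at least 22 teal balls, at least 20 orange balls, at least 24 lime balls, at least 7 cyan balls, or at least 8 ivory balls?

117

The worst case stops just short of every target: 39 red, 1 white, 21 teal, 19 orange, 23 lime, 6 cyan, 7 ivory — 39 + 1 + 21 + 19 + 23 + 6 + 7 = 116 balls.
One more ball must push some color to its target, so 116 + 1 = 117.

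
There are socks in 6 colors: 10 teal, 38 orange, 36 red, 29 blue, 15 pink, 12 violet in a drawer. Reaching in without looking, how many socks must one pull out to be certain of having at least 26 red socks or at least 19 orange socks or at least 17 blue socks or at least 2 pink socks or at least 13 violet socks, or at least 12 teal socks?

83

The worst case stops just short of every target: all 10 teal, 18 orange, 25 red, 16 blue, 1 pink, 12 violet — 10 + 18 + 25 + 16 + 1 + 12 = 82 socks.
One more sock must push some color to its target, so 82 + 1 = 83.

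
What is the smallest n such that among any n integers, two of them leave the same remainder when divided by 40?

41

There are 40 residue classes modulo 40 acting as pigeonholes.
With 40 integers we could place one in each, avoiding any repeat.
One more forces some class to hold 2, so 40 + 1 = 41.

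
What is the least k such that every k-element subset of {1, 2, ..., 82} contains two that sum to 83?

42

Partition {1, …, 82} into 41 pairs: {1,82}, {2,81}, …, {41,42}.
Choosing 41 integers — say the integers 1 through 41 — takes one from each pair and avoids the property.
Choosing 42 forces two into the same pair by pigeonhole, and those sum to 83. So 42.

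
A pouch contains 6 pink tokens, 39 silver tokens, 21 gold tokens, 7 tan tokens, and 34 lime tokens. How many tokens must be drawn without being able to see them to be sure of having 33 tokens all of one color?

In the worst case we take at most 32 of each color, but all 6 pink, all 21 gold, and all 7 tan (fewer than 32), giving 6 + 32 + 21 + 7 + 32 = 98.
One more token then forces some color to 33, so 98 + 1 = 99.

99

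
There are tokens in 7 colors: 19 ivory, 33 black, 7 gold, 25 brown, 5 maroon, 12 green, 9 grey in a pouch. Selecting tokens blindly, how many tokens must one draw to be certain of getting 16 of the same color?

79

Treat the 7 colors as pigeonholes.
In the worst case we take at most 15 of each color, but all 7 gold, all 5 maroon, all 12 green, and all 9 grey (fewer than 15), giving 15 + 15 + 7 + 15 + 5 + 12 + 9 = 78.
One more token then forces some color to 16, so 78 + 1 = 79.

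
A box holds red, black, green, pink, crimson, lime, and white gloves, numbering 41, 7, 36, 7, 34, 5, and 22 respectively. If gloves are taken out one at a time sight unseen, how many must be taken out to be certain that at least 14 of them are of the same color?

72

In the worst case we take at most 13 of each color, but all 7 black, all 7 pink, and all 5 lime (fewer than 13), giving 13 + 7 + 13 + 7 + 13 + 5 + 13 = 71.
One more glove then forces some color to 14, so 71 + 1 = 72.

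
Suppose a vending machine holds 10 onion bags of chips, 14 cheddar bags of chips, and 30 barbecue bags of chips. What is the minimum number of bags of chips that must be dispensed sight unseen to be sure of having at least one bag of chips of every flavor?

The hardest flavor to obtain is onion: we could draw every other bag of chips first — 54 − 10 = 44 bags of chips — without a single onion one.
The next draw must be onion, so 44 + 1 = 45.

45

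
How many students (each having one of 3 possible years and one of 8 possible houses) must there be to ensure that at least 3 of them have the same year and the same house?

There are 3 × 8 = 24 (year, house) combinations acting as pigeonholes.
With 24 × 2 = 48 students we could place exactly 2 in each, with no (year, house) pair reaching 3.
One more forces some (year, house) pair to hold 3, so 48 + 1 = 49.

49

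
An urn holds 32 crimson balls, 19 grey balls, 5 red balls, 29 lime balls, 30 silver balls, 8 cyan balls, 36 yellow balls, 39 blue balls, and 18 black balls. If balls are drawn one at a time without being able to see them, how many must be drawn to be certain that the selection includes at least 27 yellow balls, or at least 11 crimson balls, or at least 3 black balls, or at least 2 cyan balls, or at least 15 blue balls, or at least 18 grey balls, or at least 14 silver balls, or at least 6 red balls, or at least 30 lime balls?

Each of the 9 colors has its own threshold; avoid all of them simultaneously.
The worst case stops just short of every target: 10 crimson, 17 grey, 5 red, 29 lime, 13 silver, 1 cyan, 26 yellow, 14 blue, 2 black — 10 + 17 + 5 + 29 + 13 + 1 + 26 + 14 + 2 = 117 balls.
One more ball must push some color to its target, so 117 + 1 = 118.

118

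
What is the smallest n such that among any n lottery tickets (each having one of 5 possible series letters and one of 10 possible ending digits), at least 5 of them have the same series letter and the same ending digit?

There are 5 × 10 = 50 (series letter, ending digit) combinations acting as pigeonholes.
With 50 × 4 = 200 lottery tickets we could place exactly 4 in each, with no (series letter, ending digit) pair reaching 5.
One more forces some (series letter, ending digit) pair to hold 5, so 200 + 1 = 201.

201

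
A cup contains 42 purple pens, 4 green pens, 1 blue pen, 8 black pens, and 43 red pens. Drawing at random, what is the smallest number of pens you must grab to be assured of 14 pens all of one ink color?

In the worst case we take at most 13 of each ink color, but all 4 green, all 1 blue, and all 8 black (fewer than 13), giving 13 + 4 + 1 + 8 + 13 = 39.
One more pen then forces some ink color to 14, so 39 + 1 = 40.

40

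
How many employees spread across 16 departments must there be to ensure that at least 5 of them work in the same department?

65

There are 16 departments acting as pigeonholes.
With 16 × 4 = 64 employees we could place exactly 4 in each, with no class reaching 5.
One more forces some class to hold 5, so 64 + 1 = 65.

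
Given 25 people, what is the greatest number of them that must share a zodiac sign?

There are 12 zodiac signs, which serve as the pigeonholes.
If each of the 12 zodiac signs held at most 2, the total would be at most 12 × 2 = 24 < 25, a contradiction.
So at least one holds ⌈25/12⌉ = 3.

3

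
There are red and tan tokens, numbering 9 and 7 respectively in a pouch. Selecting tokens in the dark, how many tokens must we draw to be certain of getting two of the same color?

3

The worst case takes 1 token of each color without reaching 2 of any: 2 × 1 = 2.
The next token must bring some color to 2, so 2 + 1 = 3.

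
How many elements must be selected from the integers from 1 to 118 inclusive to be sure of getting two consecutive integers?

Partition {1, …, 118} into 59 pairs: {1,2}, {3,4}, …, {117,118}.
Choosing 59 integers — say the 59 even numbers 2, 4, …, 118 — takes one from each pair and avoids the property.
Choosing 60 forces two into the same pair by pigeonhole, and those are consecutive. So 60.

60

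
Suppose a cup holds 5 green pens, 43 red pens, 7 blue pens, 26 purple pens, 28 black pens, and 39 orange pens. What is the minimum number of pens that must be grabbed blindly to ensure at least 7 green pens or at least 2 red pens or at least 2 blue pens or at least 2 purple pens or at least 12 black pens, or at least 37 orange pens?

56

Each of the 6 ink colors has its own threshold; avoid all of them simultaneously.
The worst case stops just short of every target: all 5 green, 1 red, 1 blue, 1 purple, 11 black, 36 orange — 5 + 1 + 1 + 1 + 11 + 36 = 55 pens.
One more pen must push some ink color to its target, so 55 + 1 = 56.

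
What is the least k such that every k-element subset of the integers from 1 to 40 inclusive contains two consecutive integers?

21

Partition {1, …, 40} into 20 pairs: {1,2}, {3,4}, …, {39,40}.
Choosing 20 integers — say the 20 even numbers 2, 4, …, 40 — takes one from each pair and avoids the property.
Choosing 21 forces two into the same pair by pigeonhole, and those are consecutive. So 21.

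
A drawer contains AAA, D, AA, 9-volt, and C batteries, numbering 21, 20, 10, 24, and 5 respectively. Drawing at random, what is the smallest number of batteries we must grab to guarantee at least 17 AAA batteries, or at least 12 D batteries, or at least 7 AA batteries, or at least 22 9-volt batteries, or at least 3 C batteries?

57

Each of the 5 types has its own threshold; avoid all of them simultaneously.
The worst case stops just short of every target: 16 AAA, 11 D, 6 AA, 21 9-volt, 2 C — 16 + 11 + 6 + 21 + 2 = 56 batteries.
One more battery must push some type to its target, so 56 + 1 = 57.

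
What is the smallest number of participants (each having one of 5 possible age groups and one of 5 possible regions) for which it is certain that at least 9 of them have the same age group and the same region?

There are 5 × 5 = 25 (age group, region) combinations acting as pigeonholes.
With 25 × 8 = 200 participants we could place exactly 8 in each, with no (age group, region) pair reaching 9.
One more forces some (age group, region) pair to hold 9, so 200 + 1 = 201.

201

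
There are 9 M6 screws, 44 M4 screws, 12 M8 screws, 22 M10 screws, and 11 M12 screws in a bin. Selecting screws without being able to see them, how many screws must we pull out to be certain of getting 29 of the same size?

In the worst case we take at most 28 of each size, but all 9 M6, all 12 M8, all 22 M10, and all 11 M12 (fewer than 28), giving 9 + 28 + 12 + 22 + 11 = 82.
One more screw then forces some size to 29, so 82 + 1 = 83.

83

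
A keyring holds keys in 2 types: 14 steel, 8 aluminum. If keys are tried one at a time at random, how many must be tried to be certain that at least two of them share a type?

The worst case takes 1 key of each type without reaching 2 of any: 2 × 1 = 2.
The next key must bring some type to 2, so 2 + 1 = 3.

3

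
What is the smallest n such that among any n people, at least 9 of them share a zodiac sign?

97

There are 12 zodiac signs acting as pigeonholes.
With 12 × 8 = 96 people we could place exactly 8 in each, with no class reaching 9.
One more forces some class to hold 9, so 96 + 1 = 97.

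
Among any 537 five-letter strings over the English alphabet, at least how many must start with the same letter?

There are 26 possible first letters, which serve as the pigeonholes.
If each of the 26 possible first letters held at most 20, the total would be at most 26 × 20 = 520 < 537, a contradiction.
So at least one holds ⌈537/26⌉ = 21.

21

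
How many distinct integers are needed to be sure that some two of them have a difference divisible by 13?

Two integers differ by a multiple of 13 exactly when they share a remainder mod 13.
There are 13 residue classes mod 13, so 13 integers can all lie in distinct classes.
One more integer must repeat a residue, giving a difference divisible by 13. So n = 13 + 1 = 14.

14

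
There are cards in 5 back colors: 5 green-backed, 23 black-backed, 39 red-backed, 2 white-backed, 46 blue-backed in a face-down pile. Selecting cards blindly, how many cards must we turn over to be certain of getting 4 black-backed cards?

To avoid black-backed cards as long as possible, exhaust the other 4 back colors first.
The worst case draws every non-black-backed card first: 5 + 39 + 2 + 46 = 92.
The next 4 draws are then forced to be black-backed, giving 92 + 4 = 96.

96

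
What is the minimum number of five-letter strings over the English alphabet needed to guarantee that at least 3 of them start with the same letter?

53

There are 26 possible first letters acting as pigeonholes.
With 26 × 2 = 52 five-letter strings over the English alphabet we could place exactly 2 in each, with no class reaching 3.
One more forces some class to hold 3, so 52 + 1 = 53.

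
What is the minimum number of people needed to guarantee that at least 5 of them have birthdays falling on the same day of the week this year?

There are 7 days of the week acting as pigeonholes.
With 7 × 4 = 28 people we could place exactly 4 in each, with no class reaching 5.
One more forces some class to hold 5, so 28 + 1 = 29.

29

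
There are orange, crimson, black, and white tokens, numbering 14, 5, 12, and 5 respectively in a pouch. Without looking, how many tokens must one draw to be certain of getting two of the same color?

5

The worst case takes 1 token of each color without reaching 2 of any: 4 × 1 = 4.
The next token must bring some color to 2, so 4 + 1 = 5.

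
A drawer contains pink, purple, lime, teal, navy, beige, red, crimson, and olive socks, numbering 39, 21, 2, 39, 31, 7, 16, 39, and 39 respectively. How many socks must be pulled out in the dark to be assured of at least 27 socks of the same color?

In the worst case we take at most 26 of each color, but all 21 purple, all 2 lime, all 7 beige, and all 16 red (fewer than 26), giving 26 + 21 + 2 + 26 + 26 + 7 + 16 + 26 + 26 = 176.
One more sock then forces some color to 27, so 176 + 1 = 177.

177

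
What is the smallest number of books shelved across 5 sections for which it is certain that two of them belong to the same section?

6

There are 5 sections acting as pigeonholes.
With 5 books we could place one in each, avoiding any repeat.
One more forces some class to hold 2, so 5 + 1 = 6.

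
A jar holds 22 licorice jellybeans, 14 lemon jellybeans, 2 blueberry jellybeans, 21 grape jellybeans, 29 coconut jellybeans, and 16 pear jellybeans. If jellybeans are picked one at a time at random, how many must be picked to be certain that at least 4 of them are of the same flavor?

18

Treat the 6 flavors as pigeonholes.
In the worst case we take at most 3 of each flavor, but all 2 blueberry (fewer than 3), giving 3 + 3 + 2 + 3 + 3 + 3 = 17.
One more jellybean then forces some flavor to 4, so 17 + 1 = 18.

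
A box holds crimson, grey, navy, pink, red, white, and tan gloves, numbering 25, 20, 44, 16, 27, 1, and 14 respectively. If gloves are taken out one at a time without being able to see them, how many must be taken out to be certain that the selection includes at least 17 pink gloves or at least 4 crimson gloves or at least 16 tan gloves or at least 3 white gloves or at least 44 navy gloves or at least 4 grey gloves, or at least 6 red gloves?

86

The worst case stops just short of every target: 3 crimson, 3 grey, 43 navy, 16 pink, 5 red, all 1 white, all 14 tan — 3 + 3 + 43 + 16 + 5 + 1 + 14 = 85 gloves.
One more glove must push some color to its target, so 85 + 1 = 86.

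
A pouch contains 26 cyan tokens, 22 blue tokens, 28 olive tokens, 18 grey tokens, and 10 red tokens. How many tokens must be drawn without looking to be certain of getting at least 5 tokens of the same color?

21

Treat the 5 colors as pigeonholes.
The worst case takes 4 tokens of each color without reaching 5 of any: 5 × 4 = 20.
The next token must bring some color to 5, so 20 + 1 = 21.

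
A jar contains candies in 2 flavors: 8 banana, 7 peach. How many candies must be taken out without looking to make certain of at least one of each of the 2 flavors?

9

The hardest flavor to obtain is peach: we could draw every other candy first — 15 − 7 = 8 candies — without a single peach one.
The next draw must be peach, so 8 + 1 = 9.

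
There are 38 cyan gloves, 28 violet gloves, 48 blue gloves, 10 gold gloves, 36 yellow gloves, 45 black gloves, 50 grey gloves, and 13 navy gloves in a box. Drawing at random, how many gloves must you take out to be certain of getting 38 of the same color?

236

In the worst case we take at most 37 of each color, but all 28 violet, all 10 gold, all 36 yellow, and all 13 navy (fewer than 37), giving 37 + 28 + 37 + 10 + 36 + 37 + 37 + 13 = 235.
One more glove then forces some color to 38, so 235 + 1 = 236.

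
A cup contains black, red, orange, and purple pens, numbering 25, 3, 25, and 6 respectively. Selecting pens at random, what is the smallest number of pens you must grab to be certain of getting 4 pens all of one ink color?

13

The worst case takes 3 pens of each ink color without reaching 4 of any: 4 × 3 = 12.
The next pen must bring some ink color to 4, so 12 + 1 = 13.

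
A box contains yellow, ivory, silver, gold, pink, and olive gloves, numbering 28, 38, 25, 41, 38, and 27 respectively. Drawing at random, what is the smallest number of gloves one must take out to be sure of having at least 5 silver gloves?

The worst case draws every non-silver glove first: 28 + 38 + 41 + 38 + 27 = 172.
The next 5 draws are then forced to be silver, giving 172 + 5 = 177.

177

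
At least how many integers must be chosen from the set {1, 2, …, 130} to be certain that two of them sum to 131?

66

Partition {1, …, 130} into 65 pairs: {1,130}, {2,129}, …, {65,66}.
Choosing 65 integers — say the integers 1 through 65 — takes one from each pair and avoids the property.
Choosing 66 forces two into the same pair by pigeonhole, and those sum to 131. So 66.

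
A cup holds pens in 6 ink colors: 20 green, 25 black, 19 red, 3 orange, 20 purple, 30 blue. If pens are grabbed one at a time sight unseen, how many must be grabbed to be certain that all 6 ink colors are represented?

The hardest ink color to obtain is orange: we could draw every other pen first — 117 − 3 = 114 pens — without a single orange one.
The next draw must be orange, so 114 + 1 = 115.

115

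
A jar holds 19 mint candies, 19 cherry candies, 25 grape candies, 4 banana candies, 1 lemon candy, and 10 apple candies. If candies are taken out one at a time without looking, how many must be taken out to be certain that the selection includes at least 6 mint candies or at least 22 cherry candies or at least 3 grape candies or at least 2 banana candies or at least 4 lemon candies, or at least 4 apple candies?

The worst case stops just short of every target: 5 mint, all 19 cherry, 2 grape, 1 banana, all 1 lemon, 3 apple — 5 + 19 + 2 + 1 + 1 + 3 = 31 candies.
One more candy must push some flavor to its target, so 31 + 1 = 32.

32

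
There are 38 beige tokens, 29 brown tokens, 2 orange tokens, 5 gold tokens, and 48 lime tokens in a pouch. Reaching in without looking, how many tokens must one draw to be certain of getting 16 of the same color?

53

Treat the 5 colors as pigeonholes.
In the worst case we take at most 15 of each color, but all 2 orange and all 5 gold (fewer than 15), giving 15 + 15 + 2 + 5 + 15 = 52.
One more token then forces some color to 16, so 52 + 1 = 53.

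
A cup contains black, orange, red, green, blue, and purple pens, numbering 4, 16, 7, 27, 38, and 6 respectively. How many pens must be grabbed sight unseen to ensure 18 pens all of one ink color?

Treat the 6 ink colors as pigeonholes.
In the worst case we take at most 17 of each ink color, but all 4 black, all 16 orange, all 7 red, and all 6 purple (fewer than 17), giving 4 + 16 + 7 + 17 + 17 + 6 = 67.
One more pen then forces some ink color to 18, so 67 + 1 = 68.

68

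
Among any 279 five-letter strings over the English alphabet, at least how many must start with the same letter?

If each of the 26 possible first letters held at most 10, the total would be at most 26 × 10 = 260 < 279, a contradiction.
So at least one holds ⌈279/26⌉ = 11.

11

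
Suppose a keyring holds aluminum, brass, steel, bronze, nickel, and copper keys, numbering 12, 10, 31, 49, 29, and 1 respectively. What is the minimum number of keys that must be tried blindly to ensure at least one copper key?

The worst case draws every non-copper key first: 12 + 10 + 31 + 49 + 29 = 131.
The next draw is then forced to be copper, giving 131 + 1 = 132.

132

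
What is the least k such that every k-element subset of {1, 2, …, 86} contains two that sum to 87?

Partition {1, …, 86} into 43 pairs: {1,86}, {2,85}, …, {43,44}.
Choosing 43 integers — say the integers 1 through 43 — takes one from each pair and avoids the property.
Choosing 44 forces two into the same pair by pigeonhole, and those sum to 87. So 44.

44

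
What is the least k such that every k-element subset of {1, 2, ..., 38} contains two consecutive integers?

20

Partition {1, …, 38} into 19 pairs: {1,2}, {3,4}, …, {37,38}.
Choosing 19 integers — say the 19 even numbers 2, 4, …, 38 — takes one from each pair and avoids the property.
Choosing 20 forces two into the same pair by pigeonhole, and those are consecutive. So 20.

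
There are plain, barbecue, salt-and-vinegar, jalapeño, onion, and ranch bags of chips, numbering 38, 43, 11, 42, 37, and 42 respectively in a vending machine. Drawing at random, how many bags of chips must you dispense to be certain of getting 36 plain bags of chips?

The worst case draws every non-plain bag of chips first: 43 + 11 + 42 + 37 + 42 = 175.
The next 36 draws are then forced to be plain, giving 175 + 36 = 211.

211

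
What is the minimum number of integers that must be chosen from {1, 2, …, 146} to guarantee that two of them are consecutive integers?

74

Partition {1, …, 146} into 73 pairs: {1,2}, {3,4}, …, {145,146}.
Choosing 73 integers — say the 73 even numbers 2, 4, …, 146 — takes one from each pair and avoids the property.
Choosing 74 forces two into the same pair by pigeonhole, and those are consecutive. So 74.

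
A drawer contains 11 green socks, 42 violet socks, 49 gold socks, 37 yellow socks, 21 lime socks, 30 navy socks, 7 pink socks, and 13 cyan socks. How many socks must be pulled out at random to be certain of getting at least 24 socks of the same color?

145

In the worst case we take at most 23 of each color, but all 11 green, all 21 lime, all 7 pink, and all 13 cyan (fewer than 23), giving 11 + 23 + 23 + 23 + 21 + 23 + 7 + 13 = 144.
One more sock then forces some color to 24, so 144 + 1 = 145.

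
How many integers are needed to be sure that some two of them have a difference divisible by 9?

10

Two integers differ by a multiple of 9 exactly when they share a remainder mod 9.
There are 9 residue classes mod 9, so 9 integers can all lie in distinct classes.
One more integer must repeat a residue, giving a difference divisible by 9. So n = 9 + 1 = 10.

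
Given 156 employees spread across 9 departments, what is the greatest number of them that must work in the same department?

If each of the 9 departments held at most 17, the total would be at most 9 × 17 = 153 < 156, a contradiction.
So at least one holds ⌈156/9⌉ = 18.

18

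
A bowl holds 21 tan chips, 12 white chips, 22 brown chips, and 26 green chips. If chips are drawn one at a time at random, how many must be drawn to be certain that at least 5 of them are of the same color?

17

Treat the 4 colors as pigeonholes.
The worst case takes 4 chips of each color without reaching 5 of any: 4 × 4 = 16.
The next chip must bring some color to 5, so 16 + 1 = 17.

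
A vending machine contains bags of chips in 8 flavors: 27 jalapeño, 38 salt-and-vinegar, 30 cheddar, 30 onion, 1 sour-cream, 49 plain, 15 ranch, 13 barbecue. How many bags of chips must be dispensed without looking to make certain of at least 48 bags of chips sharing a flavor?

Treat the 8 flavors as pigeonholes.
In the worst case we take at most 47 of each flavor, but all 27 jalapeño, all 38 salt-and-vinegar, all 30 cheddar, all 30 onion, all 1 sour-cream, all 15 ranch, and all 13 barbecue (fewer than 47), giving 27 + 38 + 30 + 30 + 1 + 47 + 15 + 13 = 201.
One more bag of chips then forces some flavor to 48, so 201 + 1 = 202.

202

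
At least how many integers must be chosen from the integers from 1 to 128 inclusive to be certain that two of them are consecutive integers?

65

Partition {1, …, 128} into 64 pairs: {1,2}, {3,4}, …, {127,128}.
Choosing 64 integers — say the 64 even numbers 2, 4, …, 128 — takes one from each pair and avoids the property.
Choosing 65 forces two into the same pair by pigeonhole, and those are consecutive. So 65.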